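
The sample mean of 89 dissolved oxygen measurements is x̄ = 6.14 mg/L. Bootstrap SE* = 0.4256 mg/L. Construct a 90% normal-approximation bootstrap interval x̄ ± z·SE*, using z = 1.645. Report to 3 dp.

(5.440, 6.840)

Margin = 1.645 × 0.4256 = 0.7001
Interval: 6.14 ± 0.7001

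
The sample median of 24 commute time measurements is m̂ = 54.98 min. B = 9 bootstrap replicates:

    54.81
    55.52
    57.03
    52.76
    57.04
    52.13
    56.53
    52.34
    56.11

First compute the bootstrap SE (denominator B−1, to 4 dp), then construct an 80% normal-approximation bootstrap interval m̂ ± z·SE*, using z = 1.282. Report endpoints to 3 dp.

Mean of replicates = 54.9189; sum of squared deviations = 32.4329; SE* = √(32.4329/8) = 2.0135
Margin = 1.282 × 2.0135 = 2.5813
Interval: 54.98 ± 2.5813

(52.399, 57.561)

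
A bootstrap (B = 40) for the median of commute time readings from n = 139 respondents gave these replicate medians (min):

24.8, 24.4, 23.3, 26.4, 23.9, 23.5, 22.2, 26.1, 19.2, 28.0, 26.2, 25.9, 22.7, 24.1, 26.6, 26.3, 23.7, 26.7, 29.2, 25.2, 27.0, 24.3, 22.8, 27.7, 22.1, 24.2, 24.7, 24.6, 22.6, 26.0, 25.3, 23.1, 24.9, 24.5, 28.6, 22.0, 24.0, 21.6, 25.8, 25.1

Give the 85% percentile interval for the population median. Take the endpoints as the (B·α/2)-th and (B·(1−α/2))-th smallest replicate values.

Sorted replicates: 19.2, 21.6, 22.0, 22.1, 22.2, 22.6, 22.7, 22.8, 23.1, 23.3, 23.5, 23.7, 23.9, 24.0, 24.1, 24.2, 24.3, 24.4, 24.5, 24.6, 24.7, 24.8, 24.9, 25.1, 25.2, 25.3, 25.8, 25.9, 26.0, 26.1, 26.2, 26.3, 26.4, 26.6, 26.7, 27.0, 27.7, 28.0, 28.6, 29.2
α = 0.15; lower rank = 40 × 0.075 = 3; upper rank = 40 × 0.925 = 37.
The 3rd smallest replicate is 22.0; the 37th is 27.7.

(22.0, 27.7)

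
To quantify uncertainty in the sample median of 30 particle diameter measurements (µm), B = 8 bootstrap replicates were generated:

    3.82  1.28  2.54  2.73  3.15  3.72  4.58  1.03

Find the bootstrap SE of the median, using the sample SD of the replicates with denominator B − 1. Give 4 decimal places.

SE* = 1.2345

Bootstrap SE is the standard deviation of the 8 replicate medians.
Mean of replicates: (3.82 + 1.28 + 2.54 + 2.73 + 3.15 + 3.72 + 4.58 + 1.03) / 8 = 22.85000 / 8 = 2.85625
Sum of squared deviations: (+0.96375)² + (−1.57625)² + (−0.31625)² + (−0.12625)² + (+0.29375)² + (+0.86375)² + (+1.72375)² + (−1.82625)² = 10.66819
Variance = 10.66819 / 7 = 1.52403
SE* = √1.52403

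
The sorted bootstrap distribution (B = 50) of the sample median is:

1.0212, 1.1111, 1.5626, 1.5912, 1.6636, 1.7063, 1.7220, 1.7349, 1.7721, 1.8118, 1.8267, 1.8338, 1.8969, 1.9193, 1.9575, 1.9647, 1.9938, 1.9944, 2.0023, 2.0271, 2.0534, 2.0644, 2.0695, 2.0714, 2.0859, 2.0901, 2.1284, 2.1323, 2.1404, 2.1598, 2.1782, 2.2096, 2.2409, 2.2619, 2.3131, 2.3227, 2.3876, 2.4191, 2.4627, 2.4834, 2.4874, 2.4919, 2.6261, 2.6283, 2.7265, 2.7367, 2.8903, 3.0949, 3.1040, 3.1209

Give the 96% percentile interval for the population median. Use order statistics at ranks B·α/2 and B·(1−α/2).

α = 0.04; lower rank = 50 × 0.020 = 1; upper rank = 50 × 0.980 = 49.
The 1st smallest replicate is 1.0212; the 49th is 3.1040.

(1.0212, 3.1040)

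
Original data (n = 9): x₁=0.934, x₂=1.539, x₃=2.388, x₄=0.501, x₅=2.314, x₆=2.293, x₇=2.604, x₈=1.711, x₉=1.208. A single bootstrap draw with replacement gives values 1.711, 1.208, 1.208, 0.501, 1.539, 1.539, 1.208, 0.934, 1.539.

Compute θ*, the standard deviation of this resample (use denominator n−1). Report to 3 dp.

Mean = 1.2652; sum of squared deviations = 1.1271
s² = 1.1271 / 8 = 0.1409
s = √0.1409 = 0.375

θ* = 0.375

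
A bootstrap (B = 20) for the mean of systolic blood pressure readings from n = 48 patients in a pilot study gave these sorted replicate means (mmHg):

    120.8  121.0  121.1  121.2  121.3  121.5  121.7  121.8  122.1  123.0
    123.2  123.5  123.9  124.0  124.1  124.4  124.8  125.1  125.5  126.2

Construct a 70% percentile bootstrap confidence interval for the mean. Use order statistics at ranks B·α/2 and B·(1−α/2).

(121.1, 124.8)

α = 0.30; lower rank = 20 × 0.150 = 3; upper rank = 20 × 0.850 = 17.
The 3rd smallest replicate is 121.1; the 17th is 124.8.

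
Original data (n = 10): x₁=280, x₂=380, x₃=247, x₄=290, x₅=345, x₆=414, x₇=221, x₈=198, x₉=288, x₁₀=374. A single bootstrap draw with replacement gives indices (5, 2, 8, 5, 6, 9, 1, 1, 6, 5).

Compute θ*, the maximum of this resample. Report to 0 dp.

θ* = 414

Resample values: 345, 380, 198, 345, 414, 288, 280, 280, 414, 345.
Maximum = 414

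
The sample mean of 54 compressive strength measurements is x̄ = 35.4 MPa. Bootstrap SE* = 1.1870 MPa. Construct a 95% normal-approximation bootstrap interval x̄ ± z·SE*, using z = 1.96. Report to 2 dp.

Margin = 1.96 × 1.1870 = 2.327
Interval: 35.4 ± 2.327

(33.07, 37.73)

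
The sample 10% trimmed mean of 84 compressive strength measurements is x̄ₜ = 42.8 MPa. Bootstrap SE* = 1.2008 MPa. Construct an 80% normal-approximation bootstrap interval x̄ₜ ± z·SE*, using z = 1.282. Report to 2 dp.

Margin = 1.282 × 1.2008 = 1.539
Interval: 42.8 ± 1.539

(41.26, 44.34)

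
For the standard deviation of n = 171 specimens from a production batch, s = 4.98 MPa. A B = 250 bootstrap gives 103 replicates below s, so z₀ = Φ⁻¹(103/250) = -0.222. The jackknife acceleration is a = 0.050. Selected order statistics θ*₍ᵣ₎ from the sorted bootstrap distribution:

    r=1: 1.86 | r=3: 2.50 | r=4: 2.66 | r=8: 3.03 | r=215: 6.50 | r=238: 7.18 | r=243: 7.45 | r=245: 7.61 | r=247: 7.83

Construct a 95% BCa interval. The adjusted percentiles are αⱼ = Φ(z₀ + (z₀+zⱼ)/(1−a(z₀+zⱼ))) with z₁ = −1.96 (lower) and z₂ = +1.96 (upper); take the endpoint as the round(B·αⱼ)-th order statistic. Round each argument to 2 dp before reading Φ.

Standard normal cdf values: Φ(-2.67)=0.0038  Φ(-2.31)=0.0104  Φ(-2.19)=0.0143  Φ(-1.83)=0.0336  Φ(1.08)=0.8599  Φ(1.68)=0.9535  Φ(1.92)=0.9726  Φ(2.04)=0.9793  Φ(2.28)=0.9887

Lower: z₀ + z₁ = -0.222 + (-1.960) = -2.182; 1 − a(z₀+z₁) = 1 − (0.050)(-2.182) = 1.1091; argument = -0.222 + (-2.182)/1.1091 = -2.1894 → -2.19.
α₁ = Φ(-2.19) = 0.0143; rank = round(250 × 0.0143) = 4; θ*₍4₎ = 2.66.
Upper: z₀ + z₂ = 1.738; 1 − a(z₀+z₂) = 0.9131; argument = 1.6814 → 1.68; α₂ = 0.9535; rank = 238; θ*₍238₎ = 7.18.

(2.66, 7.18)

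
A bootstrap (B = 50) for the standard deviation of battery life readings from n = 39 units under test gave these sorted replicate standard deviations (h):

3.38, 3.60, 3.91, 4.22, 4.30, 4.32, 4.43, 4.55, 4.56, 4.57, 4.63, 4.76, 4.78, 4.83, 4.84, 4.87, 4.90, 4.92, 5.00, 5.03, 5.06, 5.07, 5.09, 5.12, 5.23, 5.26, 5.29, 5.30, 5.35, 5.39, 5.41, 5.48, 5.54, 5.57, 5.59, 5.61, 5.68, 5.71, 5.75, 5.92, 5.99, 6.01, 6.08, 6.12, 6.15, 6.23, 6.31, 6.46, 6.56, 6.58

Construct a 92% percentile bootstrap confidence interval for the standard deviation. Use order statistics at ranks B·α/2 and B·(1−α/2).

(3.60, 6.46)

α = 0.08; lower rank = 50 × 0.040 = 2; upper rank = 50 × 0.960 = 48.
The 2nd smallest replicate is 3.60; the 48th is 6.46.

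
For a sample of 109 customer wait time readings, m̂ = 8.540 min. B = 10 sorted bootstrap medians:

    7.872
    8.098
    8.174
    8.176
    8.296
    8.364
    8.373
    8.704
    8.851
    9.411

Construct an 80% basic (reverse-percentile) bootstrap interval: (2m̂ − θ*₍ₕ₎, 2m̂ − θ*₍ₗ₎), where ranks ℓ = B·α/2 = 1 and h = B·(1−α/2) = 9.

(8.229, 9.208)

Percentile endpoints at ranks 1 and 9: θ*₍1₎ = 7.872, θ*₍9₎ = 8.851.
Basic interval reflects these around m̂:
  lower = 2 × 8.540 − 8.851 = 8.229
  upper = 2 × 8.540 − 7.872 = 9.208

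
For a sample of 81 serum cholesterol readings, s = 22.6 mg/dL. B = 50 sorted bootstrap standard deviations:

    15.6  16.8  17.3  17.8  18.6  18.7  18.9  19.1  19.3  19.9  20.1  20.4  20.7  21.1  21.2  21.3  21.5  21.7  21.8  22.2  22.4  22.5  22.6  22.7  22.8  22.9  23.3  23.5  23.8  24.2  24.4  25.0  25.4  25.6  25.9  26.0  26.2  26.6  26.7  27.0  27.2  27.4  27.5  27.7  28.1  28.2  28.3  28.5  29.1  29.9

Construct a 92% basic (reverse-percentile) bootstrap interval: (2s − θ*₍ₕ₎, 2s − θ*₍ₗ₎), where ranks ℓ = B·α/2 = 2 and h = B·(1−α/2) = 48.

Percentile endpoints at ranks 2 and 48: θ*₍2₎ = 16.8, θ*₍48₎ = 28.5.
Basic interval reflects these around s:
  lower = 2 × 22.6 − 28.5 = 16.7
  upper = 2 × 22.6 − 16.8 = 28.4

(16.7, 28.4)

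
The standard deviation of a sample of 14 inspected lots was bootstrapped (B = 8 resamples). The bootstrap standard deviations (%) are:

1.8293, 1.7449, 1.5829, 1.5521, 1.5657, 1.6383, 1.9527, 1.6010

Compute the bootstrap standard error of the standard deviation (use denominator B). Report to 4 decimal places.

SE* = 0.1358

Bootstrap SE is the standard deviation of the 8 replicate standard deviations.
Mean of replicates: (1.8293 + 1.7449 + 1.5829 + 1.5521 + 1.5657 + 1.6383 + 1.9527 + 1.6010) / 8 = 13.46690 / 8 = 1.68336
Sum of squared deviations: (+0.14594)² + (+0.06154)² + (−0.10046)² + (−0.13126)² + (−0.11766)² + (−0.04506)² + (+0.26934)² + (−0.08236)² = 0.14761
Variance = 0.14761 / 8 = 0.01845
SE* = √0.01845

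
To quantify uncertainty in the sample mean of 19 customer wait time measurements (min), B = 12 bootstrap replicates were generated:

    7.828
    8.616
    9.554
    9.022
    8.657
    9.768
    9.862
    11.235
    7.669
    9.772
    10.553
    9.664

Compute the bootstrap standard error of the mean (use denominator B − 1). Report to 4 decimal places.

Bootstrap SE is the standard deviation of the 12 replicate means.
Mean of replicates: (7.828 + 8.616 + 9.554 + 9.022 + 8.657 + 9.768 + 9.862 + 11.235 + 7.669 + 9.772 + 10.553 + 9.664) / 12 = 112.20000 / 12 = 9.35000
Sum of squared deviations: (−1.52200)² + (−0.73400)² + (+0.20400)² + (−0.32800)² + (−0.69300)² + (+0.41800)² + (+0.51200)² + (+1.88500)² + (−1.68100)² + (+0.42200)² + (+1.20300)² + (+0.31400)² = 12.02443
Variance = 12.02443 / 11 = 1.09313
SE* = √1.09313

SE* = 1.0455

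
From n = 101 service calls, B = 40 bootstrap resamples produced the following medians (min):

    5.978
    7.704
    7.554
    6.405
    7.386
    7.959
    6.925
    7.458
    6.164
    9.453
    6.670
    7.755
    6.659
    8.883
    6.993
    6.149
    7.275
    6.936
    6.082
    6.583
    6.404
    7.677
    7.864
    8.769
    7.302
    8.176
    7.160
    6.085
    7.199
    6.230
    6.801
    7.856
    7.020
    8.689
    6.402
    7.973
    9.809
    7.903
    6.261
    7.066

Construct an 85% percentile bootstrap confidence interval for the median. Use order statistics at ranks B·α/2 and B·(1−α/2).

Sorted replicates: 5.978, 6.082, 6.085, 6.149, 6.164, 6.230, 6.261, 6.402, 6.404, 6.405, 6.583, 6.659, 6.670, 6.801, 6.925, 6.936, 6.993, 7.020, 7.066, 7.160, 7.199, 7.275, 7.302, 7.386, 7.458, 7.554, 7.677, 7.704, 7.755, 7.856, 7.864, 7.903, 7.959, 7.973, 8.176, 8.689, 8.769, 8.883, 9.453, 9.809
α = 0.15; lower rank = 40 × 0.075 = 3; upper rank = 40 × 0.925 = 37.
The 3rd smallest replicate is 6.085; the 37th is 8.769.

(6.085, 8.769)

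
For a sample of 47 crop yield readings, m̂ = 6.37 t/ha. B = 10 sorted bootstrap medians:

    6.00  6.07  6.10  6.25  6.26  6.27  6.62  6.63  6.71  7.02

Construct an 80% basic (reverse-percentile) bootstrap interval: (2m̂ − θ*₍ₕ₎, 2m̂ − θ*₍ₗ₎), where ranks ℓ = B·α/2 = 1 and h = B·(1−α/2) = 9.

(6.03, 6.74)

Percentile endpoints at ranks 1 and 9: θ*₍1₎ = 6.00, θ*₍9₎ = 6.71.
Basic interval reflects these around m̂:
  lower = 2 × 6.37 − 6.71 = 6.03
  upper = 2 × 6.37 − 6.00 = 6.74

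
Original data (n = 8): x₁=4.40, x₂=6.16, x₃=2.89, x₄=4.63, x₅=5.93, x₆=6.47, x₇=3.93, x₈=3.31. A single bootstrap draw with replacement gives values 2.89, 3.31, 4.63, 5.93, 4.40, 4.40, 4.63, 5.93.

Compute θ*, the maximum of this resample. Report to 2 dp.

θ* = 5.93

Maximum = 5.93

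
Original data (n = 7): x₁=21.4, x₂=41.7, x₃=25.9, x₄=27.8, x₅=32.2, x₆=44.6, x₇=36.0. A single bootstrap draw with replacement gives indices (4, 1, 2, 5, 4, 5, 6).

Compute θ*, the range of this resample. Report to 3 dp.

Resample values: 27.8, 21.4, 41.7, 32.2, 27.8, 32.2, 44.6.
Range = 44.6 − 21.4 = 23.200

θ* = 23.200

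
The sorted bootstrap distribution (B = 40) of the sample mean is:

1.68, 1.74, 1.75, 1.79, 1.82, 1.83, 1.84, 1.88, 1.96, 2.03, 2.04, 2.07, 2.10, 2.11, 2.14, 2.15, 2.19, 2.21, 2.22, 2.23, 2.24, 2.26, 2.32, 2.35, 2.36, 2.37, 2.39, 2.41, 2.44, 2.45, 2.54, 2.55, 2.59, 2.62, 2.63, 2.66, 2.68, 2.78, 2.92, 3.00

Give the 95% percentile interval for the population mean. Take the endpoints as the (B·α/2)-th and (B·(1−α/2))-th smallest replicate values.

(1.68, 2.92)

α = 0.05; lower rank = 40 × 0.025 = 1; upper rank = 40 × 0.975 = 39.
The 1st smallest replicate is 1.68; the 39th is 2.92.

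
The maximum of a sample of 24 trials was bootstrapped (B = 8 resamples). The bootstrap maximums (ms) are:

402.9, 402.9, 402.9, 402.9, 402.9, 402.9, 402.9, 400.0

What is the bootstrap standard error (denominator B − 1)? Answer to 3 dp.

SE* = 1.025

Bootstrap SE is the standard deviation of the 8 replicate maximums.
Mean of replicates: (402.9 + 402.9 + 402.9 + 402.9 + 402.9 + 402.9 + 402.9 + 400.0) / 8 = 3220.3000 / 8 = 402.5375
Sum of squared deviations: (+0.3625)² + (+0.3625)² + (+0.3625)² + (+0.3625)² + (+0.3625)² + (+0.3625)² + (+0.3625)² + (−2.5375)² = 7.3587
Variance = 7.3587 / 7 = 1.0512
SE* = √1.0512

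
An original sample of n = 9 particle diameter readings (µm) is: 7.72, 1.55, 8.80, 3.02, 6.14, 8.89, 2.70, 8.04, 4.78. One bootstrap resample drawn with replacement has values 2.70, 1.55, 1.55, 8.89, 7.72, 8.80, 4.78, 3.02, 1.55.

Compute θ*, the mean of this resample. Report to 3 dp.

θ* = 4.507

Mean = (2.70 + 1.55 + 1.55 + 8.89 + 7.72 + 8.80 + 4.78 + 3.02 + 1.55) / 9 = 40.560 / 9 = 4.507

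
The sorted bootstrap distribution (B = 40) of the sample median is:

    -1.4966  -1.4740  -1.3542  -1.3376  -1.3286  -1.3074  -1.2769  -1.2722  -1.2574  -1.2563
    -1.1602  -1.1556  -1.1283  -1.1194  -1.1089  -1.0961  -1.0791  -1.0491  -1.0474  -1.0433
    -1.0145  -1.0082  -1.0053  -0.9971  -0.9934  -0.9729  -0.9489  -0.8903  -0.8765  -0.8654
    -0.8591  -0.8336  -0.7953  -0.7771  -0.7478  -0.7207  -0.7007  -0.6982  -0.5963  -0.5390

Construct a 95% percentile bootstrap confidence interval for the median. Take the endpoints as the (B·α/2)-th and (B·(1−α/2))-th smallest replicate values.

α = 0.05; lower rank = 40 × 0.025 = 1; upper rank = 40 × 0.975 = 39.
The 1st smallest replicate is -1.4966; the 39th is -0.5963.

(-1.4966, -0.5963)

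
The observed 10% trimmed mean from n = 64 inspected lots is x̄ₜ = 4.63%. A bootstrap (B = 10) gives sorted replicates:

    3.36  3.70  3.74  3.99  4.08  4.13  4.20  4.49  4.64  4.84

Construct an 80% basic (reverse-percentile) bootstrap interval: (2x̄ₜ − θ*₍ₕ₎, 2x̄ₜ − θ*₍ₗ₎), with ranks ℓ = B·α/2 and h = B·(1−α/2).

(4.62, 5.90)

Percentile endpoints at ranks 1 and 9: θ*₍1₎ = 3.36, θ*₍9₎ = 4.64.
Basic interval reflects these around x̄ₜ:
  lower = 2 × 4.63 − 4.64 = 4.62
  upper = 2 × 4.63 − 3.36 = 5.90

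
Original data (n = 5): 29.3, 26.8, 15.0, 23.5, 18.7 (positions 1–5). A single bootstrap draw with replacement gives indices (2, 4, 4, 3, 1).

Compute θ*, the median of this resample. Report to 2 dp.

θ* = 23.50

Resample values: 26.8, 23.5, 23.5, 15.0, 29.3.
Sorted: 15.0, 23.5, 23.5, 26.8, 29.3
Median = middle value = 23.50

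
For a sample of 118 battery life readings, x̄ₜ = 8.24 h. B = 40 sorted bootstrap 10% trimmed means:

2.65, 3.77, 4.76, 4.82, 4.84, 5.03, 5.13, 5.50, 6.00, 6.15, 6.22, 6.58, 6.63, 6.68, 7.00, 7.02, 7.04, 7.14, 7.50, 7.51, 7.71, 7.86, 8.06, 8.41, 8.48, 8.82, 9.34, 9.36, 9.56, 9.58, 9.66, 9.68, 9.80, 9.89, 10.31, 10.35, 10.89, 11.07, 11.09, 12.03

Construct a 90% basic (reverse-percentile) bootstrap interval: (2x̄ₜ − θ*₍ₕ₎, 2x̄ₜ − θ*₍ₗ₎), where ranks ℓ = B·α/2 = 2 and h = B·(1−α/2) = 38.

(5.41, 12.71)

Percentile endpoints at ranks 2 and 38: θ*₍2₎ = 3.77, θ*₍38₎ = 11.07.
Basic interval reflects these around x̄ₜ:
  lower = 2 × 8.24 − 11.07 = 5.41
  upper = 2 × 8.24 − 3.77 = 12.71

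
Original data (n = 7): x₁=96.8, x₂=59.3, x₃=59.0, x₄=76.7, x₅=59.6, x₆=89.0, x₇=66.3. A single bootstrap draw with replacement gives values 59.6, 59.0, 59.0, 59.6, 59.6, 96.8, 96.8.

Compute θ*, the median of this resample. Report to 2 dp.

Sorted: 59.0, 59.0, 59.6, 59.6, 59.6, 96.8, 96.8
Median = middle value = 59.60

θ* = 59.60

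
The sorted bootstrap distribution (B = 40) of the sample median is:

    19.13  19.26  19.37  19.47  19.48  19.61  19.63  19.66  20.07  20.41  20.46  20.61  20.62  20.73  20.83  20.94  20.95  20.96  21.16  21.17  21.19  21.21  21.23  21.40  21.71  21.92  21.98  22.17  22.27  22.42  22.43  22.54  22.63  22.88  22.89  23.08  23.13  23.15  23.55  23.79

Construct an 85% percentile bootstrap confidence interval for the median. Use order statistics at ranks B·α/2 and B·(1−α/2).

(19.37, 23.13)

α = 0.15; lower rank = 40 × 0.075 = 3; upper rank = 40 × 0.925 = 37.
The 3rd smallest replicate is 19.37; the 37th is 23.13.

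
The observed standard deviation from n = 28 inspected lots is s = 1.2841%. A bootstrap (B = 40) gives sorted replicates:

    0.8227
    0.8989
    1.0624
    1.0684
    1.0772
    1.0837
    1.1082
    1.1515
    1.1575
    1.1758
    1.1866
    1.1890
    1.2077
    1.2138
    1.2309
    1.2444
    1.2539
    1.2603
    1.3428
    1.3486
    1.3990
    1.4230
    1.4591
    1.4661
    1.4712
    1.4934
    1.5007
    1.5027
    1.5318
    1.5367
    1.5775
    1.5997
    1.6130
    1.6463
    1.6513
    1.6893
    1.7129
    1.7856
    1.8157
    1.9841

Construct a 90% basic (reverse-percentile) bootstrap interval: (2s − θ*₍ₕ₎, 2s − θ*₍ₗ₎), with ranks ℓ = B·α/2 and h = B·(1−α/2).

Percentile endpoints at ranks 2 and 38: θ*₍2₎ = 0.8989, θ*₍38₎ = 1.7856.
Basic interval reflects these around s:
  lower = 2 × 1.2841 − 1.7856 = 0.7826
  upper = 2 × 1.2841 − 0.8989 = 1.6693

(0.7826, 1.6693)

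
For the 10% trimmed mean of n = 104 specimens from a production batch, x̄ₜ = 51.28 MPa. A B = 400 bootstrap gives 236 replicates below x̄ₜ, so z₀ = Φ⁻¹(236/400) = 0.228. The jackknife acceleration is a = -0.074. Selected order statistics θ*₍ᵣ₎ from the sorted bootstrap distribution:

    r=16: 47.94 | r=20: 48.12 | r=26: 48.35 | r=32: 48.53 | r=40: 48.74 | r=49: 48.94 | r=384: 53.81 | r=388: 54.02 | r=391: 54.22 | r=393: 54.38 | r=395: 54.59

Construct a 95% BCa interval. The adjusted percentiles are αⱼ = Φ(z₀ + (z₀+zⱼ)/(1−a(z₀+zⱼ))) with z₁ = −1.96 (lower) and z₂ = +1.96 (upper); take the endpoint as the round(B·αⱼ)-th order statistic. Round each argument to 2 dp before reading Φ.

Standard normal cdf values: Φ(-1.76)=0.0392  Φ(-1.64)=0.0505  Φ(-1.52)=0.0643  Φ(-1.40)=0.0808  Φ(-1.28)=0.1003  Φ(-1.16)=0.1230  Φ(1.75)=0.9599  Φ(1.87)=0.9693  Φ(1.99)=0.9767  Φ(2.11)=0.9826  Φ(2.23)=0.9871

(47.94, 54.38)

Lower: z₀ + z₁ = 0.228 + (-1.960) = -1.732; 1 − a(z₀+z₁) = 1 − (-0.074)(-1.732) = 0.8718; argument = 0.228 + (-1.732)/0.8718 = -1.7586 → -1.76.
α₁ = Φ(-1.76) = 0.0392; rank = round(400 × 0.0392) = 16; θ*₍16₎ = 47.94.
Upper: z₀ + z₂ = 2.188; 1 − a(z₀+z₂) = 1.1619; argument = 2.1111 → 2.11; α₂ = 0.9826; rank = 393; θ*₍393₎ = 54.38.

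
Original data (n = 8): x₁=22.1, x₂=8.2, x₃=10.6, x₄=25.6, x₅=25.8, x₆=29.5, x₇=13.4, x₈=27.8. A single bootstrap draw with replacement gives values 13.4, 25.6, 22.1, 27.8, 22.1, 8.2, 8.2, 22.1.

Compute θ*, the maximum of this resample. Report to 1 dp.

Maximum = 27.8

θ* = 27.8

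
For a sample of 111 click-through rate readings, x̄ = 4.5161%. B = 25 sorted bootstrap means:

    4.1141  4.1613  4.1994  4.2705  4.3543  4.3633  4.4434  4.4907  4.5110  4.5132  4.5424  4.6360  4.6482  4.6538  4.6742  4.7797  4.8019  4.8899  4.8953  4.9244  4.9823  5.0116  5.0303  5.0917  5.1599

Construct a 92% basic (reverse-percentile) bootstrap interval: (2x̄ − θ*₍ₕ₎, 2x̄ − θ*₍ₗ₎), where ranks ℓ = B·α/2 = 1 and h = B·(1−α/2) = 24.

Percentile endpoints at ranks 1 and 24: θ*₍1₎ = 4.1141, θ*₍24₎ = 5.0917.
Basic interval reflects these around x̄:
  lower = 2 × 4.5161 − 5.0917 = 3.9405
  upper = 2 × 4.5161 − 4.1141 = 4.9181

(3.9405, 4.9181)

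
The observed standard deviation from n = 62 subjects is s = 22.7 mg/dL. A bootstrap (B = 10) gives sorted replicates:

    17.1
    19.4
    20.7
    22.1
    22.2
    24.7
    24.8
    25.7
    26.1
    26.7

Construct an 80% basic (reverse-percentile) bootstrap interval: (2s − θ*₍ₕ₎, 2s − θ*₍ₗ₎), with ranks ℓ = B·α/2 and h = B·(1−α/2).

Percentile endpoints at ranks 1 and 9: θ*₍1₎ = 17.1, θ*₍9₎ = 26.1.
Basic interval reflects these around s:
  lower = 2 × 22.7 − 26.1 = 19.3
  upper = 2 × 22.7 − 17.1 = 28.3

(19.3, 28.3)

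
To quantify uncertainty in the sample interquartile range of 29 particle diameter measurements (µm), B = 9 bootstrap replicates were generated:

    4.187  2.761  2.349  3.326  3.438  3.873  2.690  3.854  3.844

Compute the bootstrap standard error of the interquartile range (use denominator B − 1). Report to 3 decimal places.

Bootstrap SE is the standard deviation of the 9 replicate interquartile ranges.
Mean of replicates: (4.187 + 2.761 + 2.349 + 3.326 + 3.438 + 3.873 + 2.690 + 3.854 + 3.844) / 9 = 30.3220 / 9 = 3.3691
Sum of squared deviations: (+0.8179)² + (−0.6081)² + (−1.0201)² + (−0.0431)² + (+0.0689)² + (+0.5039)² + (−0.6791)² + (+0.4849)² + (+0.4749)² = 3.2617
Variance = 3.2617 / 8 = 0.4077
SE* = √0.4077

SE* = 0.639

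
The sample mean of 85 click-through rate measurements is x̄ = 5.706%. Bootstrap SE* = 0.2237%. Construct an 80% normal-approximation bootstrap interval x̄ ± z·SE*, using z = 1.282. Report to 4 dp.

Margin = 1.282 × 0.2237 = 0.28678
Interval: 5.706 ± 0.28678

(5.4192, 5.9928)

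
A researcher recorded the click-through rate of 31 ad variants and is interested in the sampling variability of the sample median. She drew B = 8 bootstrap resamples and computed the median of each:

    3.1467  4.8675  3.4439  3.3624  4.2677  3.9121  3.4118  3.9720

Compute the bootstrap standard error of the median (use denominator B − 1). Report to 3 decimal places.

SE* = 0.573

Bootstrap SE is the standard deviation of the 8 replicate medians.
Mean of replicates: (3.1467 + 4.8675 + 3.4439 + 3.3624 + 4.2677 + 3.9121 + 3.4118 + 3.9720) / 8 = 30.38410 / 8 = 3.79801
Sum of squared deviations: (−0.65131)² + (+1.06949)² + (−0.35411)² + (−0.43561)² + (+0.46969)² + (+0.11409)² + (−0.38621)² + (+0.17399)² = 2.29622
Variance = 2.29622 / 7 = 0.32803
SE* = √0.32803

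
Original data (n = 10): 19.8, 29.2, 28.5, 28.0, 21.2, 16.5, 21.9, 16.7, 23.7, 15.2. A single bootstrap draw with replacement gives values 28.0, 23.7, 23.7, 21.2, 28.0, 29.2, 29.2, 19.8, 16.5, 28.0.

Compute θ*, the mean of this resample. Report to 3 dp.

Mean = (28.0 + 23.7 + 23.7 + 21.2 + 28.0 + 29.2 + 29.2 + 19.8 + 16.5 + 28.0) / 10 = 247.30 / 10 = 24.730

θ* = 24.730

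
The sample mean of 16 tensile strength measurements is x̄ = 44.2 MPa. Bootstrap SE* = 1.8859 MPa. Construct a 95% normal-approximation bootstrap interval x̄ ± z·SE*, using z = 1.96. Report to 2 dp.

Margin = 1.96 × 1.8859 = 3.696
Interval: 44.2 ± 3.696

(40.50, 47.90)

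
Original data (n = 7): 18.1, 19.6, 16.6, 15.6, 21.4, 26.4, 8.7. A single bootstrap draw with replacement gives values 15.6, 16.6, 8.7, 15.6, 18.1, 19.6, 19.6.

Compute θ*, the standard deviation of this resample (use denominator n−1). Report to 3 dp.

Mean = 16.2571; sum of squared deviations = 83.8371
s² = 83.8371 / 6 = 13.9729
s = √13.9729 = 3.738

θ* = 3.738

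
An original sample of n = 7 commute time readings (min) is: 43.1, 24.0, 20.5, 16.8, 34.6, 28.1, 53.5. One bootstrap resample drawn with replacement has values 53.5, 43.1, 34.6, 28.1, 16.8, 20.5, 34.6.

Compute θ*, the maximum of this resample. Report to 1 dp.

Maximum = 53.5

θ* = 53.5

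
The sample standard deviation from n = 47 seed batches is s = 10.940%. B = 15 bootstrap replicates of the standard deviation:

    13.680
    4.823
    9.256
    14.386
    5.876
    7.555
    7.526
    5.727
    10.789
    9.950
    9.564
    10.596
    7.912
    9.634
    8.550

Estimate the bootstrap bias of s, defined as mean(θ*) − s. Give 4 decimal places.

mean(θ*) = (13.680 + 4.823 + 9.256 + 14.386 + 5.876 + 7.555 + 7.526 + 5.727 + 10.789 + 9.950 + 9.564 + 10.596 + 7.912 + 9.634 + 8.550) / 15 = 9.05493
bias = 9.05493 − 10.940

bias = −1.8851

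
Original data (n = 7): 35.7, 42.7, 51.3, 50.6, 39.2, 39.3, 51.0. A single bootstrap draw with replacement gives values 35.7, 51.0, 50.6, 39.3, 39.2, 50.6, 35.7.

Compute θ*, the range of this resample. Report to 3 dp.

Range = 51.0 − 35.7 = 15.300

θ* = 15.300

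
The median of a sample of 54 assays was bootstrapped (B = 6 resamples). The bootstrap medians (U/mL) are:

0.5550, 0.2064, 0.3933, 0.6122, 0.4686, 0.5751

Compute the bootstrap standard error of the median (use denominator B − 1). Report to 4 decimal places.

SE* = 0.1509

Bootstrap SE is the standard deviation of the 6 replicate medians.
Mean of replicates: (0.5550 + 0.2064 + 0.3933 + 0.6122 + 0.4686 + 0.5751) / 6 = 2.81060 / 6 = 0.46843
Sum of squared deviations: (+0.08657)² + (−0.26203)² + (−0.07513)² + (+0.14377)² + (+0.00017)² + (+0.10667)² = 0.11385
Variance = 0.11385 / 5 = 0.02277
SE* = √0.02277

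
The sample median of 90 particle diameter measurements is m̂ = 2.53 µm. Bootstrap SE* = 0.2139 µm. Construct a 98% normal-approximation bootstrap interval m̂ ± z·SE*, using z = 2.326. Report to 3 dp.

(2.032, 3.028)

Margin = 2.326 × 0.2139 = 0.4975
Interval: 2.53 ± 0.4975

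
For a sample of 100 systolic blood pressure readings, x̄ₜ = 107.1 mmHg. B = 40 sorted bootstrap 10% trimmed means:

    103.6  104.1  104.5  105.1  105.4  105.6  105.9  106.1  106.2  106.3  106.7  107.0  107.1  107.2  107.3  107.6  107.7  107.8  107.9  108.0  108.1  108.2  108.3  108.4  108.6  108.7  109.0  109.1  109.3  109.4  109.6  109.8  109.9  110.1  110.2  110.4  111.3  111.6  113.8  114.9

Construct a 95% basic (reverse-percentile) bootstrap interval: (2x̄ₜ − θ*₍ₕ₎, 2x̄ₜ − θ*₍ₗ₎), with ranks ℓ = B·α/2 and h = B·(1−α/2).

Percentile endpoints at ranks 1 and 39: θ*₍1₎ = 103.6, θ*₍39₎ = 113.8.
Basic interval reflects these around x̄ₜ:
  lower = 2 × 107.1 − 113.8 = 100.4
  upper = 2 × 107.1 − 103.6 = 110.6

(100.4, 110.6)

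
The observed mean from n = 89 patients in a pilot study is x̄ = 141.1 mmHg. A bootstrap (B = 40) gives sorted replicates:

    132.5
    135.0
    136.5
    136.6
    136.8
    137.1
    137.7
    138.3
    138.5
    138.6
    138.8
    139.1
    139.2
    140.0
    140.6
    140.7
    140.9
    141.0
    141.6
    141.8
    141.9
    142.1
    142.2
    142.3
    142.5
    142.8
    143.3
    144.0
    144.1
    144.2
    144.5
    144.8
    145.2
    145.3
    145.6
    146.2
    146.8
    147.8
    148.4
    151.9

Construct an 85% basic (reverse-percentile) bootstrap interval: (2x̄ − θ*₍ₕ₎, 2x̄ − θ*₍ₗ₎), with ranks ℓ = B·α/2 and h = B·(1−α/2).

Percentile endpoints at ranks 3 and 37: θ*₍3₎ = 136.5, θ*₍37₎ = 146.8.
Basic interval reflects these around x̄:
  lower = 2 × 141.1 − 146.8 = 135.4
  upper = 2 × 141.1 − 136.5 = 145.7

(135.4, 145.7)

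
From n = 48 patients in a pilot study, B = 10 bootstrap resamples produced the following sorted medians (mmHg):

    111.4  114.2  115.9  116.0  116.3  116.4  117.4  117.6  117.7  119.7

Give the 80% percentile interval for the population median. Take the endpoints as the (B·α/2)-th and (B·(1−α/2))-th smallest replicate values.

(111.4, 117.7)

α = 0.20; lower rank = 10 × 0.100 = 1; upper rank = 10 × 0.900 = 9.
The 1st smallest replicate is 111.4; the 9th is 117.7.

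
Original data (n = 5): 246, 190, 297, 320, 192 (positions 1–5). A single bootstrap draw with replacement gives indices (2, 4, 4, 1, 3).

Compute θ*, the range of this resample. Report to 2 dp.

θ* = 130.00

Resample values: 190, 320, 320, 246, 297.
Range = 320 − 190 = 130.00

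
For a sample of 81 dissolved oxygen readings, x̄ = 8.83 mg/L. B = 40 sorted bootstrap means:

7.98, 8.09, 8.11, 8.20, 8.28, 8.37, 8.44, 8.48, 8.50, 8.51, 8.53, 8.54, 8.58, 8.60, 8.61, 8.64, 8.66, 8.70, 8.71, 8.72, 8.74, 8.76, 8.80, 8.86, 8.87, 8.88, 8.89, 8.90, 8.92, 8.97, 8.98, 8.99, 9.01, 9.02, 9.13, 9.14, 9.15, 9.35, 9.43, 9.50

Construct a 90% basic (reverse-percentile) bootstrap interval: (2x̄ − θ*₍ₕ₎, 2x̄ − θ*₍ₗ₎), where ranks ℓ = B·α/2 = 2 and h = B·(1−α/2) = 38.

Percentile endpoints at ranks 2 and 38: θ*₍2₎ = 8.09, θ*₍38₎ = 9.35.
Basic interval reflects these around x̄:
  lower = 2 × 8.83 − 9.35 = 8.31
  upper = 2 × 8.83 − 8.09 = 9.57

(8.31, 9.57)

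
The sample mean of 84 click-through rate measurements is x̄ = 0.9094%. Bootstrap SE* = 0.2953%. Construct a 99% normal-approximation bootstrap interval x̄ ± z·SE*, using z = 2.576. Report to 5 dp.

(0.14871, 1.67009)

Margin = 2.576 × 0.2953 = 0.760693
Interval: 0.9094 ± 0.760693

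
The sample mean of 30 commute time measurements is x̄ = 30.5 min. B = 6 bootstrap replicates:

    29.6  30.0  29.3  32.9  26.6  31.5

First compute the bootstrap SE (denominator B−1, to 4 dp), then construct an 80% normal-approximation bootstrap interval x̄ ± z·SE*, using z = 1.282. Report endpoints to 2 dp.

Mean of replicates = 29.9833; sum of squared deviations = 22.8683; SE* = √(22.8683/5) = 2.1386
Margin = 1.282 × 2.1386 = 2.742
Interval: 30.5 ± 2.742

(27.76, 33.24)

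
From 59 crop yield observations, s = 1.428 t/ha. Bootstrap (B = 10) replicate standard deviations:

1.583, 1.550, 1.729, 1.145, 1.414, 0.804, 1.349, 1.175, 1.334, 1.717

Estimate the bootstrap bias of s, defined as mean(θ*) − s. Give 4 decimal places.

mean(θ*) = (1.583 + 1.550 + 1.729 + 1.145 + 1.414 + 0.804 + 1.349 + 1.175 + 1.334 + 1.717) / 10 = 1.38000
bias = 1.38000 − 1.428

bias = −0.0480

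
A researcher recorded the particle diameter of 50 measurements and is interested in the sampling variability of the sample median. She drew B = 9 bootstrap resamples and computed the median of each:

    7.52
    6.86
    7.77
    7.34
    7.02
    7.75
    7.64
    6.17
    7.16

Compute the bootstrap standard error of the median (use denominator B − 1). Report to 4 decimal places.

Bootstrap SE is the standard deviation of the 9 replicate medians.
Mean of replicates: (7.52 + 6.86 + 7.77 + 7.34 + 7.02 + 7.75 + 7.64 + 6.17 + 7.16) / 9 = 65.23000 / 9 = 7.24778
Sum of squared deviations: (+0.27222)² + (−0.38778)² + (+0.52222)² + (+0.09222)² + (−0.22778)² + (+0.50222)² + (+0.39222)² + (−1.07778)² + (−0.08778)² = 2.13296
Variance = 2.13296 / 8 = 0.26662
SE* = √0.26662

SE* = 0.5164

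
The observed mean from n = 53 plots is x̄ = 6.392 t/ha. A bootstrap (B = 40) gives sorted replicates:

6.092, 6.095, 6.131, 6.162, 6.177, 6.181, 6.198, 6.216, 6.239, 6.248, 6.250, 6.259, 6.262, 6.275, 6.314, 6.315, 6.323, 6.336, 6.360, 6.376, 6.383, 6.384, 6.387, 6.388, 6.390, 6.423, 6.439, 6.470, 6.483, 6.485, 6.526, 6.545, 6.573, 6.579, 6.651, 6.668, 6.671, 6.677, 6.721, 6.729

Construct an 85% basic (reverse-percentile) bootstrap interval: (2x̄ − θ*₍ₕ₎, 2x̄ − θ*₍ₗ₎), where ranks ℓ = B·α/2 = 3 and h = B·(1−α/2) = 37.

(6.113, 6.653)

Percentile endpoints at ranks 3 and 37: θ*₍3₎ = 6.131, θ*₍37₎ = 6.671.
Basic interval reflects these around x̄:
  lower = 2 × 6.392 − 6.671 = 6.113
  upper = 2 × 6.392 − 6.131 = 6.653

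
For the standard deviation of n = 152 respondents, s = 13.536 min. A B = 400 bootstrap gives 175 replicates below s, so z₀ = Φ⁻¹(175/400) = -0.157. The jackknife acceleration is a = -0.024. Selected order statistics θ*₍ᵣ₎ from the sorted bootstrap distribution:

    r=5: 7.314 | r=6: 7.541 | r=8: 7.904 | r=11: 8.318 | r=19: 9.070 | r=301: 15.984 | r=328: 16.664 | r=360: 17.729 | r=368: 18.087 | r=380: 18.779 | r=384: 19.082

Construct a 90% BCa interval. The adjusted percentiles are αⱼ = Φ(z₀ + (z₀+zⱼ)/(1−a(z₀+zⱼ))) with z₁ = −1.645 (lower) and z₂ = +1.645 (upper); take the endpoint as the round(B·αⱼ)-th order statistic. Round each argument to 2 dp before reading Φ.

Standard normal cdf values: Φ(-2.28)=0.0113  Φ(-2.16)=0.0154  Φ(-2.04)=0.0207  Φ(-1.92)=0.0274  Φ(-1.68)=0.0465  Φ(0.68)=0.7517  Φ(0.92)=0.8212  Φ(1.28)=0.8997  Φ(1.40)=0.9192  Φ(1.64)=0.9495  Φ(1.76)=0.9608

(7.904, 17.729)

Lower: z₀ + z₁ = -0.157 + (-1.645) = -1.802; 1 − a(z₀+z₁) = 1 − (-0.024)(-1.802) = 0.9568; argument = -0.157 + (-1.802)/0.9568 = -2.0405 → -2.04.
α₁ = Φ(-2.04) = 0.0207; rank = round(400 × 0.0207) = 8; θ*₍8₎ = 7.904.
Upper: z₀ + z₂ = 1.488; 1 − a(z₀+z₂) = 1.0357; argument = 1.2797 → 1.28; α₂ = 0.8997; rank = 360; θ*₍360₎ = 17.729.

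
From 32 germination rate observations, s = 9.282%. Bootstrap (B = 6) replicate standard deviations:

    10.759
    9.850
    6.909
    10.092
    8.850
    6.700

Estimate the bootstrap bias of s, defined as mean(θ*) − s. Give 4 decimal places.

bias = −0.4220

mean(θ*) = (10.759 + 9.850 + 6.909 + 10.092 + 8.850 + 6.700) / 6 = 8.86000
bias = 8.86000 − 9.282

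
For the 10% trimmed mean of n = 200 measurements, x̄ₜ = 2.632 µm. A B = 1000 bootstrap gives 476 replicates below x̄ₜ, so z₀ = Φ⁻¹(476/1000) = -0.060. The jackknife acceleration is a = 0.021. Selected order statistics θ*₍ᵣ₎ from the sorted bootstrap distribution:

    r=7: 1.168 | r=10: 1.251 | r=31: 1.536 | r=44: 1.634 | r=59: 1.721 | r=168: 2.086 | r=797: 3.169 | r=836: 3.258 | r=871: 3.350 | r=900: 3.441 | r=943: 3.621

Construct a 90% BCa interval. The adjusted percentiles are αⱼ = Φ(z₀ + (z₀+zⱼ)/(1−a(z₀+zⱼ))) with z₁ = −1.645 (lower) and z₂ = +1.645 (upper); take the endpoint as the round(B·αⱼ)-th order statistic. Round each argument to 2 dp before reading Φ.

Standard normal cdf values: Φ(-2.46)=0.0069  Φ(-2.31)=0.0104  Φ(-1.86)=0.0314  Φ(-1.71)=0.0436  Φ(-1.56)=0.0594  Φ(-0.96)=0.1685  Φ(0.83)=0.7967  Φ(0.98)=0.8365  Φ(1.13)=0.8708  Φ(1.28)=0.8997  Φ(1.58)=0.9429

Lower: z₀ + z₁ = -0.060 + (-1.645) = -1.705; 1 − a(z₀+z₁) = 1 − (0.021)(-1.705) = 1.0358; argument = -0.060 + (-1.705)/1.0358 = -1.7061 → -1.71.
α₁ = Φ(-1.71) = 0.0436; rank = round(1000 × 0.0436) = 44; θ*₍44₎ = 1.634.
Upper: z₀ + z₂ = 1.585; 1 − a(z₀+z₂) = 0.9667; argument = 1.5796 → 1.58; α₂ = 0.9429; rank = 943; θ*₍943₎ = 3.621.

(1.634, 3.621)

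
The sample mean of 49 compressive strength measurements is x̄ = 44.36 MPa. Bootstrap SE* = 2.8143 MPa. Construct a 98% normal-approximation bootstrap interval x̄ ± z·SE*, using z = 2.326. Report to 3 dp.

(37.814, 50.906)

Margin = 2.326 × 2.8143 = 6.5461
Interval: 44.36 ± 6.5461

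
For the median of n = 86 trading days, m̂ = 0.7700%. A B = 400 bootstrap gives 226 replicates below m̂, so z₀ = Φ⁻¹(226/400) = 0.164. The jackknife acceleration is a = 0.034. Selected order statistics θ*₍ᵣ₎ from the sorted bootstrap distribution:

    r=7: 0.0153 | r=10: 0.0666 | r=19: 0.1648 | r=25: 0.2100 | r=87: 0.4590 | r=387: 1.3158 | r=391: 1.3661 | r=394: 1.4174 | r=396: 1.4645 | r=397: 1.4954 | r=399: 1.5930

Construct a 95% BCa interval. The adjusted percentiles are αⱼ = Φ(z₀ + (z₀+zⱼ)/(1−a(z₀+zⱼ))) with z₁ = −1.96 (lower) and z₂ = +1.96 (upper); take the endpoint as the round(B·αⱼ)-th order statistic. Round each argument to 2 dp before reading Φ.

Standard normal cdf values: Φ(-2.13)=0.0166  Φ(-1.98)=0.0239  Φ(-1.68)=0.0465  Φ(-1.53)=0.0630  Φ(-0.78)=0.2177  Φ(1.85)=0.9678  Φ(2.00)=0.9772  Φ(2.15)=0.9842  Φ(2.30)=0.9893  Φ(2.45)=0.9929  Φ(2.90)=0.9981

Lower: z₀ + z₁ = 0.164 + (-1.960) = -1.796; 1 − a(z₀+z₁) = 1 − (0.034)(-1.796) = 1.0611; argument = 0.164 + (-1.796)/1.0611 = -1.5286 → -1.53.
α₁ = Φ(-1.53) = 0.0630; rank = round(400 × 0.0630) = 25; θ*₍25₎ = 0.2100.
Upper: z₀ + z₂ = 2.124; 1 − a(z₀+z₂) = 0.9278; argument = 2.4533 → 2.45; α₂ = 0.9929; rank = 397; θ*₍397₎ = 1.4954.

(0.2100, 1.4954)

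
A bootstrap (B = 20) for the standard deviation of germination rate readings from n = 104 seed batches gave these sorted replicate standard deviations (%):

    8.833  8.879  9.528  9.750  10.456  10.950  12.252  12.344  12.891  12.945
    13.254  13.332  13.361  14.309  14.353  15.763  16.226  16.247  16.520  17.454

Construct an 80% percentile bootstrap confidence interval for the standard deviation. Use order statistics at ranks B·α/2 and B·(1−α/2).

α = 0.20; lower rank = 20 × 0.100 = 2; upper rank = 20 × 0.900 = 18.
The 2nd smallest replicate is 8.879; the 18th is 16.247.

(8.879, 16.247)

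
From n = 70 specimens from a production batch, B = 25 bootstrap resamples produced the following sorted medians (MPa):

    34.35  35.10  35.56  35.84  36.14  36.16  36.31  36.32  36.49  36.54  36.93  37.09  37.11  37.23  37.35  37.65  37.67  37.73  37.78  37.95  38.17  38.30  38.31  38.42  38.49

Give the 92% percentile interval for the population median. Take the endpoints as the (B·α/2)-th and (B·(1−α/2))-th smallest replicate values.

(34.35, 38.42)

α = 0.08; lower rank = 25 × 0.040 = 1; upper rank = 25 × 0.960 = 24.
The 1st smallest replicate is 34.35; the 24th is 38.42.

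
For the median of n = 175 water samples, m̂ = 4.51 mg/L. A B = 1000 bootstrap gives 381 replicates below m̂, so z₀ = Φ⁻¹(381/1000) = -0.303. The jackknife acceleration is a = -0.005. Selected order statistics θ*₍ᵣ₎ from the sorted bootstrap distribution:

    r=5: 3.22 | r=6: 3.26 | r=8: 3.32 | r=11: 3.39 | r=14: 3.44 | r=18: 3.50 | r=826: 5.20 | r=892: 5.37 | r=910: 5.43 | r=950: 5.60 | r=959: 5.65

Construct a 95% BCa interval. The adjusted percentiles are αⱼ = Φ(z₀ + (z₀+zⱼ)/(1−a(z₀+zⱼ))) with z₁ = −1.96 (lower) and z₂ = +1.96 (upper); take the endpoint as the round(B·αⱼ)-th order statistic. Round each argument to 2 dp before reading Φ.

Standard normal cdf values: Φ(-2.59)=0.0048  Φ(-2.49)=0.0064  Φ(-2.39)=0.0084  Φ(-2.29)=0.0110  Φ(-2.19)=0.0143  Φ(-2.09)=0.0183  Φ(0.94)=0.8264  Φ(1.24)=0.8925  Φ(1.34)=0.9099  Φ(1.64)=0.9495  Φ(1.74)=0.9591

(3.22, 5.43)

Lower: z₀ + z₁ = -0.303 + (-1.960) = -2.263; 1 − a(z₀+z₁) = 1 − (-0.005)(-2.263) = 0.9887; argument = -0.303 + (-2.263)/0.9887 = -2.5919 → -2.59.
α₁ = Φ(-2.59) = 0.0048; rank = round(1000 × 0.0048) = 5; θ*₍5₎ = 3.22.
Upper: z₀ + z₂ = 1.657; 1 − a(z₀+z₂) = 1.0083; argument = 1.3404 → 1.34; α₂ = 0.9099; rank = 910; θ*₍910₎ = 5.43.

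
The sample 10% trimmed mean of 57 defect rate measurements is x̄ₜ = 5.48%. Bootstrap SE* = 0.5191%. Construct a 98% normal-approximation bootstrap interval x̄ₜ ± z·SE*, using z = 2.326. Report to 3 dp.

(4.273, 6.687)

Margin = 2.326 × 0.5191 = 1.2074
Interval: 5.48 ± 1.2074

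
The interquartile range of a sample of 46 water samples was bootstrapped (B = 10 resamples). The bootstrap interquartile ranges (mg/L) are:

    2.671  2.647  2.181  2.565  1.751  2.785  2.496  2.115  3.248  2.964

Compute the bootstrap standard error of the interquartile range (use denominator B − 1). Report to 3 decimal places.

Bootstrap SE is the standard deviation of the 10 replicate interquartile ranges.
Mean of replicates: (2.671 + 2.647 + 2.181 + 2.565 + 1.751 + 2.785 + 2.496 + 2.115 + 3.248 + 2.964) / 10 = 25.4230 / 10 = 2.5423
Sum of squared deviations: (+0.1287)² + (+0.1047)² + (−0.3613)² + (+0.0227)² + (−0.7913)² + (+0.2427)² + (−0.0463)² + (−0.4273)² + (+0.7057)² + (+0.4217)² = 1.7042
Variance = 1.7042 / 9 = 0.1894
SE* = √0.1894

SE* = 0.435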